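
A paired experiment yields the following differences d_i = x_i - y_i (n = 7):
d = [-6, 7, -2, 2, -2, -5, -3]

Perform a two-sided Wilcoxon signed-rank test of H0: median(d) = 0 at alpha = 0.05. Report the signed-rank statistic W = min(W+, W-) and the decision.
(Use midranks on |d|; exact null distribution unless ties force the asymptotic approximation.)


Step 1: Drop any zero differences (none here) and take |d_i|.
|d| = [6, 7, 2, 2, 2, 5, 3]
Step 2: Midrank |d_i| (ties get averaged ranks).
ranks: |6|->6, |7|->7, |2|->2, |2|->2, |2|->2, |5|->5, |3|->4
Step 3: Attach original signs; sum ranks with positive sign and with negative sign.
W+ = 7 + 2 = 9
W- = 6 + 2 + 2 + 5 + 4 = 19
(Check: W+ + W- = 28 should equal n(n+1)/2 = 28.)
Step 4: Test statistic W = min(W+, W-) = 9.
Step 5: Ties in |d|, so use the tie-corrected normal approximation.
        E[W] = n(n+1)/4 = 7*8/4 = 14.
        Tie groups: |d|=2 (t=3); sum(t^3 - t) = 24.
        Var[W] = n(n+1)(2n+1)/24 - sum(t^3-t)/48 = 840/24 - 24/48 = 34.5.
        z = (W - E[W]) / sqrt(Var[W]) = (9 - 14) / 5.8737 = -0.8513.
        Two-sided p = 2*Phi(z) = 0.394627.
Step 6: alpha = 0.05. fail to reject H0.

W+ = 9, W- = 19, W = min = 9, p = 0.394627, fail to reject H0.


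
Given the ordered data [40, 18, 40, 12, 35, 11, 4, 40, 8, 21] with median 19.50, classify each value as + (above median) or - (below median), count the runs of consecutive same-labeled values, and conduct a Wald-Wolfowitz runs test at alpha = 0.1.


Step 1: Compute median = 19.50; label A = above, B = below.
Labels in order: ABABABBABA  (n_A = 5, n_B = 5)
Step 2: Count runs R = 9.
Step 3: Under H0 (random ordering), E[R] = 2*n_A*n_B/(n_A+n_B) + 1 = 2*5*5/10 + 1 = 6.0000.
        Var[R] = 2*n_A*n_B*(2*n_A*n_B - n_A - n_B) / ((n_A+n_B)^2 * (n_A+n_B-1)) = 2000/900 = 2.2222.
        SD[R] = 1.4907.
Step 4: Continuity-corrected z = (R - 0.5 - E[R]) / SD[R] = (9 - 0.5 - 6.0000) / 1.4907 = 1.6771.
Step 5: Two-sided p-value via normal approximation = 2*(1 - Phi(|z|)) = 0.093533.
Step 6: alpha = 0.1. reject H0.

R = 9, z = 1.6771, p = 0.093533, reject H0.


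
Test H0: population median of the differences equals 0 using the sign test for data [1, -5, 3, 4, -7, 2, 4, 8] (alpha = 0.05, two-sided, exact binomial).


Step 1: Discard zero differences. Original n = 8; n_eff = number of nonzero differences = 8.
Nonzero differences (with sign): +1, -5, +3, +4, -7, +2, +4, +8
Step 2: Count signs: positive = 6, negative = 2.
Step 3: Under H0: P(positive) = 0.5, so the number of positives S ~ Bin(8, 0.5).
Step 4: Two-sided exact p-value = sum of Bin(8,0.5) probabilities at or below the observed probability = 0.289062.
Step 5: alpha = 0.05. fail to reject H0.

n_eff = 8, pos = 6, neg = 2, p = 0.289062, fail to reject H0.


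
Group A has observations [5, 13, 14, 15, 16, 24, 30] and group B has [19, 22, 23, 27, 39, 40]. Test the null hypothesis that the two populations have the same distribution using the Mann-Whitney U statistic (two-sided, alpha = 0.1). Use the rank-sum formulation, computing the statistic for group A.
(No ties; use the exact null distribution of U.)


Step 1: Combine and sort all 13 observations; assign midranks.
sorted (value, group): (5,X), (13,X), (14,X), (15,X), (16,X), (19,Y), (22,Y), (23,Y), (24,X), (27,Y), (30,X), (39,Y), (40,Y)
ranks: 5->1, 13->2, 14->3, 15->4, 16->5, 19->6, 22->7, 23->8, 24->9, 27->10, 30->11, 39->12, 40->13
Step 2: Rank sum for X: R1 = 1 + 2 + 3 + 4 + 5 + 9 + 11 = 35.
Step 3: U_X = R1 - n1(n1+1)/2 = 35 - 7*8/2 = 35 - 28 = 7.
       U_Y = n1*n2 - U_X = 42 - 7 = 35.
Step 4: No ties, so the exact null distribution of U (based on enumerating the C(13,7) = 1716 equally likely rank assignments) gives the two-sided p-value.
Step 5: p-value = 0.051282; compare to alpha = 0.1. reject H0.

U_X = 7, p = 0.051282, reject H0 at alpha = 0.1.


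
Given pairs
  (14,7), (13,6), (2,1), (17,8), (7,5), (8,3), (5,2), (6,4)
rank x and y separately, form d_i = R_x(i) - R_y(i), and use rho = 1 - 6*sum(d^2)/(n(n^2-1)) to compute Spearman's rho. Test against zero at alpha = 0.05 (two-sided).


Step 1: Rank x and y separately (midranks; no ties here).
rank(x): 14->7, 13->6, 2->1, 17->8, 7->4, 8->5, 5->2, 6->3
rank(y): 7->7, 6->6, 1->1, 8->8, 5->5, 3->3, 2->2, 4->4
Step 2: d_i = R_x(i) - R_y(i); compute d_i^2.
  (7-7)^2=0, (6-6)^2=0, (1-1)^2=0, (8-8)^2=0, (4-5)^2=1, (5-3)^2=4, (2-2)^2=0, (3-4)^2=1
sum(d^2) = 6.
Step 3: rho = 1 - 6*6 / (8*(8^2 - 1)) = 1 - 36/504 = 0.928571.
Step 4: Under H0, t = rho * sqrt((n-2)/(1-rho^2)) = 6.1283 ~ t(6).
Step 5: Two-sided p-value from the t-distribution with 6 df = 0.000863.
Step 6: alpha = 0.05. reject H0.

rho = 0.9286, p = 0.000863, reject H0 at alpha = 0.05.


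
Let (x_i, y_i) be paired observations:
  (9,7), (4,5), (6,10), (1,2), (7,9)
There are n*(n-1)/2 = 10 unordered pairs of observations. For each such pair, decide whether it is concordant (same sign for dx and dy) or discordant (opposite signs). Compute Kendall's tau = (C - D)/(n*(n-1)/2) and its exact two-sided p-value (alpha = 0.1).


Step 1: Enumerate the 10 unordered pairs (i,j) with i<j and classify each by sign(x_j-x_i) * sign(y_j-y_i).
  (1,2):dx=-5,dy=-2->C; (1,3):dx=-3,dy=+3->D; (1,4):dx=-8,dy=-5->C; (1,5):dx=-2,dy=+2->D
  (2,3):dx=+2,dy=+5->C; (2,4):dx=-3,dy=-3->C; (2,5):dx=+3,dy=+4->C; (3,4):dx=-5,dy=-8->C
  (3,5):dx=+1,dy=-1->D; (4,5):dx=+6,dy=+7->C
Step 2: C = 7, D = 3, total pairs = 10.
Step 3: tau = (C - D)/(n(n-1)/2) = (7 - 3)/10 = 0.400000.
Step 4: Exact two-sided p-value (enumerate n! = 120 permutations of y under H0): p = 0.483333.
Step 5: alpha = 0.1. fail to reject H0.

tau_b = 0.4000 (C=7, D=3), p = 0.483333, fail to reject H0.


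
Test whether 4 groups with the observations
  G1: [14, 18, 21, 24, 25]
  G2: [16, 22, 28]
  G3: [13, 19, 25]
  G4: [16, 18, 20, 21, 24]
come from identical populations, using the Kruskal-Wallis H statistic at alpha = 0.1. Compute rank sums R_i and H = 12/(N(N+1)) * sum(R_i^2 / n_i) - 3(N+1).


Step 1: Combine all N = 16 observations and assign midranks.
sorted (value, group, rank): (13,G3,1), (14,G1,2), (16,G2,3.5), (16,G4,3.5), (18,G1,5.5), (18,G4,5.5), (19,G3,7), (20,G4,8), (21,G1,9.5), (21,G4,9.5), (22,G2,11), (24,G1,12.5), (24,G4,12.5), (25,G1,14.5), (25,G3,14.5), (28,G2,16)
Step 2: Sum ranks within each group.
R_1 = 44 (n_1 = 5)
R_2 = 30.5 (n_2 = 3)
R_3 = 22.5 (n_3 = 3)
R_4 = 39 (n_4 = 5)
Step 3: H = 12/(N(N+1)) * sum(R_i^2/n_i) - 3(N+1)
     = 12/(16*17) * (44^2/5 + 30.5^2/3 + 22.5^2/3 + 39^2/5) - 3*17
     = 0.044118 * 1170.23 - 51
     = 0.627941.
Step 4: Ties present; correction factor C = 1 - 30/(16^3 - 16) = 0.992647. Corrected H = 0.627941 / 0.992647 = 0.632593.
Step 5: Under H0, H ~ chi^2(3); p-value = 0.888932.
Step 6: alpha = 0.1. fail to reject H0.

H = 0.6326, df = 3, p = 0.888932, fail to reject H0.


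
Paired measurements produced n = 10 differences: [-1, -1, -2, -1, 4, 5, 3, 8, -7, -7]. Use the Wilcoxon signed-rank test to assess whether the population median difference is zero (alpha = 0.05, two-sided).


Step 1: Drop any zero differences (none here) and take |d_i|.
|d| = [1, 1, 2, 1, 4, 5, 3, 8, 7, 7]
Step 2: Midrank |d_i| (ties get averaged ranks).
ranks: |1|->2, |1|->2, |2|->4, |1|->2, |4|->6, |5|->7, |3|->5, |8|->10, |7|->8.5, |7|->8.5
Step 3: Attach original signs; sum ranks with positive sign and with negative sign.
W+ = 6 + 7 + 5 + 10 = 28
W- = 2 + 2 + 4 + 2 + 8.5 + 8.5 = 27
(Check: W+ + W- = 55 should equal n(n+1)/2 = 55.)
Step 4: Test statistic W = min(W+, W-) = 27.
Step 5: Ties in |d|, so use the tie-corrected normal approximation.
        E[W] = n(n+1)/4 = 10*11/4 = 27.5.
        Tie groups: |d|=1 (t=3), |d|=7 (t=2); sum(t^3 - t) = 30.
        Var[W] = n(n+1)(2n+1)/24 - sum(t^3-t)/48 = 2310/24 - 30/48 = 95.625.
        z = (W - E[W]) / sqrt(Var[W]) = (27 - 27.5) / 9.7788 = -0.0511.
        Two-sided p = 2*Phi(z) = 0.959221.
Step 6: alpha = 0.05. fail to reject H0.

W+ = 28, W- = 27, W = min = 27, p = 0.959221, fail to reject H0.


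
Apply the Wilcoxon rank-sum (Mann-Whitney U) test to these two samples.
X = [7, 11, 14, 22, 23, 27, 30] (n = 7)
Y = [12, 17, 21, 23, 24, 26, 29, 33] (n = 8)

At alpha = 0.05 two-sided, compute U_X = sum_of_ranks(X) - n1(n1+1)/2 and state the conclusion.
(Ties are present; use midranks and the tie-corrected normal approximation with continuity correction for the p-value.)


Step 1: Combine and sort all 15 observations; assign midranks.
sorted (value, group): (7,X), (11,X), (12,Y), (14,X), (17,Y), (21,Y), (22,X), (23,X), (23,Y), (24,Y), (26,Y), (27,X), (29,Y), (30,X), (33,Y)
ranks: 7->1, 11->2, 12->3, 14->4, 17->5, 21->6, 22->7, 23->8.5, 23->8.5, 24->10, 26->11, 27->12, 29->13, 30->14, 33->15
Step 2: Rank sum for X: R1 = 1 + 2 + 4 + 7 + 8.5 + 12 + 14 = 48.5.
Step 3: U_X = R1 - n1(n1+1)/2 = 48.5 - 7*8/2 = 48.5 - 28 = 20.5.
       U_Y = n1*n2 - U_X = 56 - 20.5 = 35.5.
Step 4: Ties are present, so use the tie-corrected normal approximation (with continuity correction) for the p-value.
Step 5: p-value = 0.417471; compare to alpha = 0.05. fail to reject H0.

U_X = 20.5, p = 0.417471, fail to reject H0 at alpha = 0.05.


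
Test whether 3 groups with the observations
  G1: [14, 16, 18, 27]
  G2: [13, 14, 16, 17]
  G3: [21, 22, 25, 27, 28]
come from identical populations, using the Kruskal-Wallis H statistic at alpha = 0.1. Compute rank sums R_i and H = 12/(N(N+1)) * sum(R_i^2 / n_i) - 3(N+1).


Step 1: Combine all N = 13 observations and assign midranks.
sorted (value, group, rank): (13,G2,1), (14,G1,2.5), (14,G2,2.5), (16,G1,4.5), (16,G2,4.5), (17,G2,6), (18,G1,7), (21,G3,8), (22,G3,9), (25,G3,10), (27,G1,11.5), (27,G3,11.5), (28,G3,13)
Step 2: Sum ranks within each group.
R_1 = 25.5 (n_1 = 4)
R_2 = 14 (n_2 = 4)
R_3 = 51.5 (n_3 = 5)
Step 3: H = 12/(N(N+1)) * sum(R_i^2/n_i) - 3(N+1)
     = 12/(13*14) * (25.5^2/4 + 14^2/4 + 51.5^2/5) - 3*14
     = 0.065934 * 742.013 - 42
     = 6.923901.
Step 4: Ties present; correction factor C = 1 - 18/(13^3 - 13) = 0.991758. Corrected H = 6.923901 / 0.991758 = 6.981440.
Step 5: Under H0, H ~ chi^2(2); p-value = 0.030479.
Step 6: alpha = 0.1. reject H0.

H = 6.9814, df = 2, p = 0.030479, reject H0.


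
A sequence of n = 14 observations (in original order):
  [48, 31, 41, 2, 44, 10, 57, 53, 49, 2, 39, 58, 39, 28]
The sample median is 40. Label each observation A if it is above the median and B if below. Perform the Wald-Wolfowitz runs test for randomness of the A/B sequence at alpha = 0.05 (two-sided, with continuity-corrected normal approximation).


Step 1: Compute median = 40; label A = above, B = below.
Labels in order: ABABABAAABBABB  (n_A = 7, n_B = 7)
Step 2: Count runs R = 10.
Step 3: Under H0 (random ordering), E[R] = 2*n_A*n_B/(n_A+n_B) + 1 = 2*7*7/14 + 1 = 8.0000.
        Var[R] = 2*n_A*n_B*(2*n_A*n_B - n_A - n_B) / ((n_A+n_B)^2 * (n_A+n_B-1)) = 8232/2548 = 3.2308.
        SD[R] = 1.7974.
Step 4: Continuity-corrected z = (R - 0.5 - E[R]) / SD[R] = (10 - 0.5 - 8.0000) / 1.7974 = 0.8345.
Step 5: Two-sided p-value via normal approximation = 2*(1 - Phi(|z|)) = 0.403986.
Step 6: alpha = 0.05. fail to reject H0.

R = 10, z = 0.8345, p = 0.403986, fail to reject H0.


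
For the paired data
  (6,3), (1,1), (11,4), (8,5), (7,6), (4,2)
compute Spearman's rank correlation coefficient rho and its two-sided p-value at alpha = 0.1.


Step 1: Rank x and y separately (midranks; no ties here).
rank(x): 6->3, 1->1, 11->6, 8->5, 7->4, 4->2
rank(y): 3->3, 1->1, 4->4, 5->5, 6->6, 2->2
Step 2: d_i = R_x(i) - R_y(i); compute d_i^2.
  (3-3)^2=0, (1-1)^2=0, (6-4)^2=4, (5-5)^2=0, (4-6)^2=4, (2-2)^2=0
sum(d^2) = 8.
Step 3: rho = 1 - 6*8 / (6*(6^2 - 1)) = 1 - 48/210 = 0.771429.
Step 4: Under H0, t = rho * sqrt((n-2)/(1-rho^2)) = 2.4247 ~ t(4).
Step 5: Two-sided p-value from the t-distribution with 4 df = 0.072397.
Step 6: alpha = 0.1. reject H0.

rho = 0.7714, p = 0.072397, reject H0 at alpha = 0.1.


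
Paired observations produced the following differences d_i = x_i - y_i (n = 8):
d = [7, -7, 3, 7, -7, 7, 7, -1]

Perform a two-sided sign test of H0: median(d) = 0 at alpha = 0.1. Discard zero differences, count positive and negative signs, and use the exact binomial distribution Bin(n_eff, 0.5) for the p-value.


Step 1: Discard zero differences. Original n = 8; n_eff = number of nonzero differences = 8.
Nonzero differences (with sign): +7, -7, +3, +7, -7, +7, +7, -1
Step 2: Count signs: positive = 5, negative = 3.
Step 3: Under H0: P(positive) = 0.5, so the number of positives S ~ Bin(8, 0.5).
Step 4: Two-sided exact p-value = sum of Bin(8,0.5) probabilities at or below the observed probability = 0.726562.
Step 5: alpha = 0.1. fail to reject H0.

n_eff = 8, pos = 5, neg = 3, p = 0.726562, fail to reject H0.


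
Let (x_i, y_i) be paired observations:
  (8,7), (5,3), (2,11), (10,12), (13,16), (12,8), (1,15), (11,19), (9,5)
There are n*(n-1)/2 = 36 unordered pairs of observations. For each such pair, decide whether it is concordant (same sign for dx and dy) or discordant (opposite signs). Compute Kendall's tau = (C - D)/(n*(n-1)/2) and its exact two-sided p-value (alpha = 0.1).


Step 1: Enumerate the 36 unordered pairs (i,j) with i<j and classify each by sign(x_j-x_i) * sign(y_j-y_i).
  (1,2):dx=-3,dy=-4->C; (1,3):dx=-6,dy=+4->D; (1,4):dx=+2,dy=+5->C; (1,5):dx=+5,dy=+9->C
  (1,6):dx=+4,dy=+1->C; (1,7):dx=-7,dy=+8->D; (1,8):dx=+3,dy=+12->C; (1,9):dx=+1,dy=-2->D
  (2,3):dx=-3,dy=+8->D; (2,4):dx=+5,dy=+9->C; (2,5):dx=+8,dy=+13->C; (2,6):dx=+7,dy=+5->C
  (2,7):dx=-4,dy=+12->D; (2,8):dx=+6,dy=+16->C; (2,9):dx=+4,dy=+2->C; (3,4):dx=+8,dy=+1->C
  (3,5):dx=+11,dy=+5->C; (3,6):dx=+10,dy=-3->D; (3,7):dx=-1,dy=+4->D; (3,8):dx=+9,dy=+8->C
  (3,9):dx=+7,dy=-6->D; (4,5):dx=+3,dy=+4->C; (4,6):dx=+2,dy=-4->D; (4,7):dx=-9,dy=+3->D
  (4,8):dx=+1,dy=+7->C; (4,9):dx=-1,dy=-7->C; (5,6):dx=-1,dy=-8->C; (5,7):dx=-12,dy=-1->C
  (5,8):dx=-2,dy=+3->D; (5,9):dx=-4,dy=-11->C; (6,7):dx=-11,dy=+7->D; (6,8):dx=-1,dy=+11->D
  (6,9):dx=-3,dy=-3->C; (7,8):dx=+10,dy=+4->C; (7,9):dx=+8,dy=-10->D; (8,9):dx=-2,dy=-14->C
Step 2: C = 22, D = 14, total pairs = 36.
Step 3: tau = (C - D)/(n(n-1)/2) = (22 - 14)/36 = 0.222222.
Step 4: Exact two-sided p-value (enumerate n! = 362880 permutations of y under H0): p = 0.476709.
Step 5: alpha = 0.1. fail to reject H0.

tau_b = 0.2222 (C=22, D=14), p = 0.476709, fail to reject H0.


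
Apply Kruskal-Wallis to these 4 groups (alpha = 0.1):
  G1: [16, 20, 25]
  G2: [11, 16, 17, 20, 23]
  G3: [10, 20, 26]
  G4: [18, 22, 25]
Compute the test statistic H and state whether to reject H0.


Step 1: Combine all N = 14 observations and assign midranks.
sorted (value, group, rank): (10,G3,1), (11,G2,2), (16,G1,3.5), (16,G2,3.5), (17,G2,5), (18,G4,6), (20,G1,8), (20,G2,8), (20,G3,8), (22,G4,10), (23,G2,11), (25,G1,12.5), (25,G4,12.5), (26,G3,14)
Step 2: Sum ranks within each group.
R_1 = 24 (n_1 = 3)
R_2 = 29.5 (n_2 = 5)
R_3 = 23 (n_3 = 3)
R_4 = 28.5 (n_4 = 3)
Step 3: H = 12/(N(N+1)) * sum(R_i^2/n_i) - 3(N+1)
     = 12/(14*15) * (24^2/3 + 29.5^2/5 + 23^2/3 + 28.5^2/3) - 3*15
     = 0.057143 * 813.133 - 45
     = 1.464762.
Step 4: Ties present; correction factor C = 1 - 36/(14^3 - 14) = 0.986813. Corrected H = 1.464762 / 0.986813 = 1.484336.
Step 5: Under H0, H ~ chi^2(3); p-value = 0.685890.
Step 6: alpha = 0.1. fail to reject H0.

H = 1.4843, df = 3, p = 0.685890, fail to reject H0.


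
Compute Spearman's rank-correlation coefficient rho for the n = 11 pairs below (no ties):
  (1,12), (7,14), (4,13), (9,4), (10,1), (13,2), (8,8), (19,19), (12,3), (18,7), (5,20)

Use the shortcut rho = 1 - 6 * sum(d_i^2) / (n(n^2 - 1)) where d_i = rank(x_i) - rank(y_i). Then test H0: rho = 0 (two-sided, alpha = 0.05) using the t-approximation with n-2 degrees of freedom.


Step 1: Rank x and y separately (midranks; no ties here).
rank(x): 1->1, 7->4, 4->2, 9->6, 10->7, 13->9, 8->5, 19->11, 12->8, 18->10, 5->3
rank(y): 12->7, 14->9, 13->8, 4->4, 1->1, 2->2, 8->6, 19->10, 3->3, 7->5, 20->11
Step 2: d_i = R_x(i) - R_y(i); compute d_i^2.
  (1-7)^2=36, (4-9)^2=25, (2-8)^2=36, (6-4)^2=4, (7-1)^2=36, (9-2)^2=49, (5-6)^2=1, (11-10)^2=1, (8-3)^2=25, (10-5)^2=25, (3-11)^2=64
sum(d^2) = 302.
Step 3: rho = 1 - 6*302 / (11*(11^2 - 1)) = 1 - 1812/1320 = -0.372727.
Step 4: Under H0, t = rho * sqrt((n-2)/(1-rho^2)) = -1.2050 ~ t(9).
Step 5: Two-sided p-value from the t-distribution with 9 df = 0.258926.
Step 6: alpha = 0.05. fail to reject H0.

rho = -0.3727, p = 0.258926, fail to reject H0 at alpha = 0.05.


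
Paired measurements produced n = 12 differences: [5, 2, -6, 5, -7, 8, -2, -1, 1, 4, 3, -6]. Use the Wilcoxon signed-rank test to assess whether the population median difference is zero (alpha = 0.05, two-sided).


Step 1: Drop any zero differences (none here) and take |d_i|.
|d| = [5, 2, 6, 5, 7, 8, 2, 1, 1, 4, 3, 6]
Step 2: Midrank |d_i| (ties get averaged ranks).
ranks: |5|->7.5, |2|->3.5, |6|->9.5, |5|->7.5, |7|->11, |8|->12, |2|->3.5, |1|->1.5, |1|->1.5, |4|->6, |3|->5, |6|->9.5
Step 3: Attach original signs; sum ranks with positive sign and with negative sign.
W+ = 7.5 + 3.5 + 7.5 + 12 + 1.5 + 6 + 5 = 43
W- = 9.5 + 11 + 3.5 + 1.5 + 9.5 = 35
(Check: W+ + W- = 78 should equal n(n+1)/2 = 78.)
Step 4: Test statistic W = min(W+, W-) = 35.
Step 5: Ties in |d|, so use the tie-corrected normal approximation.
        E[W] = n(n+1)/4 = 12*13/4 = 39.
        Tie groups: |d|=1 (t=2), |d|=2 (t=2), |d|=5 (t=2), |d|=6 (t=2); sum(t^3 - t) = 24.
        Var[W] = n(n+1)(2n+1)/24 - sum(t^3-t)/48 = 3900/24 - 24/48 = 162.
        z = (W - E[W]) / sqrt(Var[W]) = (35 - 39) / 12.7279 = -0.3143.
        Two-sided p = 2*Phi(z) = 0.753316.
Step 6: alpha = 0.05. fail to reject H0.

W+ = 43, W- = 35, W = min = 35, p = 0.753316, fail to reject H0.


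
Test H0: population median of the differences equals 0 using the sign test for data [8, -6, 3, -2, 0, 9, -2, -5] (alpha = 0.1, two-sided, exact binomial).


Step 1: Discard zero differences. Original n = 8; n_eff = number of nonzero differences = 7.
Nonzero differences (with sign): +8, -6, +3, -2, +9, -2, -5
Step 2: Count signs: positive = 3, negative = 4.
Step 3: Under H0: P(positive) = 0.5, so the number of positives S ~ Bin(7, 0.5).
Step 4: Two-sided exact p-value = sum of Bin(7,0.5) probabilities at or below the observed probability = 1.000000.
Step 5: alpha = 0.1. fail to reject H0.

n_eff = 7, pos = 3, neg = 4, p = 1.000000, fail to reject H0.


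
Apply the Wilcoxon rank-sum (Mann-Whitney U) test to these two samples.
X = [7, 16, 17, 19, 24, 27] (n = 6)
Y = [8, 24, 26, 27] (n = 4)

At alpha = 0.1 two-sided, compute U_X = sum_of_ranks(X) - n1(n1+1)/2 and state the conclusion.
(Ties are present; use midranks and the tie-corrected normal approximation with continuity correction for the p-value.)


Step 1: Combine and sort all 10 observations; assign midranks.
sorted (value, group): (7,X), (8,Y), (16,X), (17,X), (19,X), (24,X), (24,Y), (26,Y), (27,X), (27,Y)
ranks: 7->1, 8->2, 16->3, 17->4, 19->5, 24->6.5, 24->6.5, 26->8, 27->9.5, 27->9.5
Step 2: Rank sum for X: R1 = 1 + 3 + 4 + 5 + 6.5 + 9.5 = 29.
Step 3: U_X = R1 - n1(n1+1)/2 = 29 - 6*7/2 = 29 - 21 = 8.
       U_Y = n1*n2 - U_X = 24 - 8 = 16.
Step 4: Ties are present, so use the tie-corrected normal approximation (with continuity correction) for the p-value.
Step 5: p-value = 0.452793; compare to alpha = 0.1. fail to reject H0.

U_X = 8, p = 0.452793, fail to reject H0 at alpha = 0.1.


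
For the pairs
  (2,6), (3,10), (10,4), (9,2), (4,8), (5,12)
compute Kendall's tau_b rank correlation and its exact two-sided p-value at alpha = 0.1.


Step 1: Enumerate the 15 unordered pairs (i,j) with i<j and classify each by sign(x_j-x_i) * sign(y_j-y_i).
  (1,2):dx=+1,dy=+4->C; (1,3):dx=+8,dy=-2->D; (1,4):dx=+7,dy=-4->D; (1,5):dx=+2,dy=+2->C
  (1,6):dx=+3,dy=+6->C; (2,3):dx=+7,dy=-6->D; (2,4):dx=+6,dy=-8->D; (2,5):dx=+1,dy=-2->D
  (2,6):dx=+2,dy=+2->C; (3,4):dx=-1,dy=-2->C; (3,5):dx=-6,dy=+4->D; (3,6):dx=-5,dy=+8->D
  (4,5):dx=-5,dy=+6->D; (4,6):dx=-4,dy=+10->D; (5,6):dx=+1,dy=+4->C
Step 2: C = 6, D = 9, total pairs = 15.
Step 3: tau = (C - D)/(n(n-1)/2) = (6 - 9)/15 = -0.200000.
Step 4: Exact two-sided p-value (enumerate n! = 720 permutations of y under H0): p = 0.719444.
Step 5: alpha = 0.1. fail to reject H0.

tau_b = -0.2000 (C=6, D=9), p = 0.719444, fail to reject H0.


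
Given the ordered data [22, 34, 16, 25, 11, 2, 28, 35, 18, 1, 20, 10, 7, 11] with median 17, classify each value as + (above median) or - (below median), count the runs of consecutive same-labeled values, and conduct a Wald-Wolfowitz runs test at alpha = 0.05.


Step 1: Compute median = 17; label A = above, B = below.
Labels in order: AABABBAAABABBB  (n_A = 7, n_B = 7)
Step 2: Count runs R = 8.
Step 3: Under H0 (random ordering), E[R] = 2*n_A*n_B/(n_A+n_B) + 1 = 2*7*7/14 + 1 = 8.0000.
        Var[R] = 2*n_A*n_B*(2*n_A*n_B - n_A - n_B) / ((n_A+n_B)^2 * (n_A+n_B-1)) = 8232/2548 = 3.2308.
        SD[R] = 1.7974.
Step 4: R = E[R], so z = 0 with no continuity correction.
Step 5: Two-sided p-value via normal approximation = 2*(1 - Phi(|z|)) = 1.000000.
Step 6: alpha = 0.05. fail to reject H0.

R = 8, z = 0.0000, p = 1.000000, fail to reject H0.


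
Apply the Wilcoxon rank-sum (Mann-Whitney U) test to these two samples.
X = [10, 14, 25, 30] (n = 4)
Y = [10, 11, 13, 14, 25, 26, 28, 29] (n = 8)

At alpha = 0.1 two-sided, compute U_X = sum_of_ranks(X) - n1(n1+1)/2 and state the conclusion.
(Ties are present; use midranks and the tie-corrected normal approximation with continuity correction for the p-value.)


Step 1: Combine and sort all 12 observations; assign midranks.
sorted (value, group): (10,X), (10,Y), (11,Y), (13,Y), (14,X), (14,Y), (25,X), (25,Y), (26,Y), (28,Y), (29,Y), (30,X)
ranks: 10->1.5, 10->1.5, 11->3, 13->4, 14->5.5, 14->5.5, 25->7.5, 25->7.5, 26->9, 28->10, 29->11, 30->12
Step 2: Rank sum for X: R1 = 1.5 + 5.5 + 7.5 + 12 = 26.5.
Step 3: U_X = R1 - n1(n1+1)/2 = 26.5 - 4*5/2 = 26.5 - 10 = 16.5.
       U_Y = n1*n2 - U_X = 32 - 16.5 = 15.5.
Step 4: Ties are present, so use the tie-corrected normal approximation (with continuity correction) for the p-value.
Step 5: p-value = 1.000000; compare to alpha = 0.1. fail to reject H0.

U_X = 16.5, p = 1.000000, fail to reject H0 at alpha = 0.1.


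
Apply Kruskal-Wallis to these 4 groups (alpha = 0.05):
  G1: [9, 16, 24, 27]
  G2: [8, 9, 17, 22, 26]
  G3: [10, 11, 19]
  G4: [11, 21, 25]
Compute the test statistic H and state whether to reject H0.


Step 1: Combine all N = 15 observations and assign midranks.
sorted (value, group, rank): (8,G2,1), (9,G1,2.5), (9,G2,2.5), (10,G3,4), (11,G3,5.5), (11,G4,5.5), (16,G1,7), (17,G2,8), (19,G3,9), (21,G4,10), (22,G2,11), (24,G1,12), (25,G4,13), (26,G2,14), (27,G1,15)
Step 2: Sum ranks within each group.
R_1 = 36.5 (n_1 = 4)
R_2 = 36.5 (n_2 = 5)
R_3 = 18.5 (n_3 = 3)
R_4 = 28.5 (n_4 = 3)
Step 3: H = 12/(N(N+1)) * sum(R_i^2/n_i) - 3(N+1)
     = 12/(15*16) * (36.5^2/4 + 36.5^2/5 + 18.5^2/3 + 28.5^2/3) - 3*16
     = 0.050000 * 984.346 - 48
     = 1.217292.
Step 4: Ties present; correction factor C = 1 - 12/(15^3 - 15) = 0.996429. Corrected H = 1.217292 / 0.996429 = 1.221655.
Step 5: Under H0, H ~ chi^2(3); p-value = 0.747815.
Step 6: alpha = 0.05. fail to reject H0.

H = 1.2217, df = 3, p = 0.747815, fail to reject H0.


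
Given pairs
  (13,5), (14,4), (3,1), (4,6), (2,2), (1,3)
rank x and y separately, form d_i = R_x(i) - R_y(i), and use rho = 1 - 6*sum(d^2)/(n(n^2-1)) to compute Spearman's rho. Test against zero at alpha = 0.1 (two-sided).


Step 1: Rank x and y separately (midranks; no ties here).
rank(x): 13->5, 14->6, 3->3, 4->4, 2->2, 1->1
rank(y): 5->5, 4->4, 1->1, 6->6, 2->2, 3->3
Step 2: d_i = R_x(i) - R_y(i); compute d_i^2.
  (5-5)^2=0, (6-4)^2=4, (3-1)^2=4, (4-6)^2=4, (2-2)^2=0, (1-3)^2=4
sum(d^2) = 16.
Step 3: rho = 1 - 6*16 / (6*(6^2 - 1)) = 1 - 96/210 = 0.542857.
Step 4: Under H0, t = rho * sqrt((n-2)/(1-rho^2)) = 1.2928 ~ t(4).
Step 5: Two-sided p-value from the t-distribution with 4 df = 0.265703.
Step 6: alpha = 0.1. fail to reject H0.

rho = 0.5429, p = 0.265703, fail to reject H0 at alpha = 0.1.


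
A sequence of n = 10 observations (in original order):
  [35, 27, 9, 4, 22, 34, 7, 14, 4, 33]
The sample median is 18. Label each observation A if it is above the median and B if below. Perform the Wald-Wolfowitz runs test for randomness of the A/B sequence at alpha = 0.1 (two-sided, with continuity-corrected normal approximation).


Step 1: Compute median = 18; label A = above, B = below.
Labels in order: AABBAABBBA  (n_A = 5, n_B = 5)
Step 2: Count runs R = 5.
Step 3: Under H0 (random ordering), E[R] = 2*n_A*n_B/(n_A+n_B) + 1 = 2*5*5/10 + 1 = 6.0000.
        Var[R] = 2*n_A*n_B*(2*n_A*n_B - n_A - n_B) / ((n_A+n_B)^2 * (n_A+n_B-1)) = 2000/900 = 2.2222.
        SD[R] = 1.4907.
Step 4: Continuity-corrected z = (R + 0.5 - E[R]) / SD[R] = (5 + 0.5 - 6.0000) / 1.4907 = -0.3354.
Step 5: Two-sided p-value via normal approximation = 2*(1 - Phi(|z|)) = 0.737316.
Step 6: alpha = 0.1. fail to reject H0.

R = 5, z = -0.3354, p = 0.737316, fail to reject H0.


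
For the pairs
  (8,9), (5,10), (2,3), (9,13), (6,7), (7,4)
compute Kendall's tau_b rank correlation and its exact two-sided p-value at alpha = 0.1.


Step 1: Enumerate the 15 unordered pairs (i,j) with i<j and classify each by sign(x_j-x_i) * sign(y_j-y_i).
  (1,2):dx=-3,dy=+1->D; (1,3):dx=-6,dy=-6->C; (1,4):dx=+1,dy=+4->C; (1,5):dx=-2,dy=-2->C
  (1,6):dx=-1,dy=-5->C; (2,3):dx=-3,dy=-7->C; (2,4):dx=+4,dy=+3->C; (2,5):dx=+1,dy=-3->D
  (2,6):dx=+2,dy=-6->D; (3,4):dx=+7,dy=+10->C; (3,5):dx=+4,dy=+4->C; (3,6):dx=+5,dy=+1->C
  (4,5):dx=-3,dy=-6->C; (4,6):dx=-2,dy=-9->C; (5,6):dx=+1,dy=-3->D
Step 2: C = 11, D = 4, total pairs = 15.
Step 3: tau = (C - D)/(n(n-1)/2) = (11 - 4)/15 = 0.466667.
Step 4: Exact two-sided p-value (enumerate n! = 720 permutations of y under H0): p = 0.272222.
Step 5: alpha = 0.1. fail to reject H0.

tau_b = 0.4667 (C=11, D=4), p = 0.272222, fail to reject H0.


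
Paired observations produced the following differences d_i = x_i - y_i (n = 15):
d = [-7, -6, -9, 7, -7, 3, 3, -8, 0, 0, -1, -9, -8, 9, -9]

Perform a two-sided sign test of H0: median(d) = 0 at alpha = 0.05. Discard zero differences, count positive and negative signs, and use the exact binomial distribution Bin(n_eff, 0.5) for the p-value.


Step 1: Discard zero differences. Original n = 15; n_eff = number of nonzero differences = 13.
Nonzero differences (with sign): -7, -6, -9, +7, -7, +3, +3, -8, -1, -9, -8, +9, -9
Step 2: Count signs: positive = 4, negative = 9.
Step 3: Under H0: P(positive) = 0.5, so the number of positives S ~ Bin(13, 0.5).
Step 4: Two-sided exact p-value = sum of Bin(13,0.5) probabilities at or below the observed probability = 0.266846.
Step 5: alpha = 0.05. fail to reject H0.

n_eff = 13, pos = 4, neg = 9, p = 0.266846, fail to reject H0.


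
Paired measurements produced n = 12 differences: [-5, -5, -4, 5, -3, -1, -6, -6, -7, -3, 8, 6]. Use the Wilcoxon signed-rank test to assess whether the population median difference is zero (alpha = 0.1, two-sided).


Step 1: Drop any zero differences (none here) and take |d_i|.
|d| = [5, 5, 4, 5, 3, 1, 6, 6, 7, 3, 8, 6]
Step 2: Midrank |d_i| (ties get averaged ranks).
ranks: |5|->6, |5|->6, |4|->4, |5|->6, |3|->2.5, |1|->1, |6|->9, |6|->9, |7|->11, |3|->2.5, |8|->12, |6|->9
Step 3: Attach original signs; sum ranks with positive sign and with negative sign.
W+ = 6 + 12 + 9 = 27
W- = 6 + 6 + 4 + 2.5 + 1 + 9 + 9 + 11 + 2.5 = 51
(Check: W+ + W- = 78 should equal n(n+1)/2 = 78.)
Step 4: Test statistic W = min(W+, W-) = 27.
Step 5: Ties in |d|, so use the tie-corrected normal approximation.
        E[W] = n(n+1)/4 = 12*13/4 = 39.
        Tie groups: |d|=3 (t=2), |d|=5 (t=3), |d|=6 (t=3); sum(t^3 - t) = 54.
        Var[W] = n(n+1)(2n+1)/24 - sum(t^3-t)/48 = 3900/24 - 54/48 = 161.375.
        z = (W - E[W]) / sqrt(Var[W]) = (27 - 39) / 12.7033 = -0.9446.
        Two-sided p = 2*Phi(z) = 0.344846.
Step 6: alpha = 0.1. fail to reject H0.

W+ = 27, W- = 51, W = min = 27, p = 0.344846, fail to reject H0.


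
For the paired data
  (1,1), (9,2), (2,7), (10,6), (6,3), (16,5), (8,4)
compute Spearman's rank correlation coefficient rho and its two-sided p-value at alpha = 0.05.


Step 1: Rank x and y separately (midranks; no ties here).
rank(x): 1->1, 9->5, 2->2, 10->6, 6->3, 16->7, 8->4
rank(y): 1->1, 2->2, 7->7, 6->6, 3->3, 5->5, 4->4
Step 2: d_i = R_x(i) - R_y(i); compute d_i^2.
  (1-1)^2=0, (5-2)^2=9, (2-7)^2=25, (6-6)^2=0, (3-3)^2=0, (7-5)^2=4, (4-4)^2=0
sum(d^2) = 38.
Step 3: rho = 1 - 6*38 / (7*(7^2 - 1)) = 1 - 228/336 = 0.321429.
Step 4: Under H0, t = rho * sqrt((n-2)/(1-rho^2)) = 0.7590 ~ t(5).
Step 5: Two-sided p-value from the t-distribution with 5 df = 0.482072.
Step 6: alpha = 0.05. fail to reject H0.

rho = 0.3214, p = 0.482072, fail to reject H0 at alpha = 0.05.


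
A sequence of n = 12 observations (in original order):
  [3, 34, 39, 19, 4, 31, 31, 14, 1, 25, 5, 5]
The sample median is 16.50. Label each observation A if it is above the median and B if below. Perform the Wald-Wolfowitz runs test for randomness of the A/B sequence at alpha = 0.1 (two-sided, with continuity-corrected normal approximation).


Step 1: Compute median = 16.50; label A = above, B = below.
Labels in order: BAAABAABBABB  (n_A = 6, n_B = 6)
Step 2: Count runs R = 7.
Step 3: Under H0 (random ordering), E[R] = 2*n_A*n_B/(n_A+n_B) + 1 = 2*6*6/12 + 1 = 7.0000.
        Var[R] = 2*n_A*n_B*(2*n_A*n_B - n_A - n_B) / ((n_A+n_B)^2 * (n_A+n_B-1)) = 4320/1584 = 2.7273.
        SD[R] = 1.6514.
Step 4: R = E[R], so z = 0 with no continuity correction.
Step 5: Two-sided p-value via normal approximation = 2*(1 - Phi(|z|)) = 1.000000.
Step 6: alpha = 0.1. fail to reject H0.

R = 7, z = 0.0000, p = 1.000000, fail to reject H0.


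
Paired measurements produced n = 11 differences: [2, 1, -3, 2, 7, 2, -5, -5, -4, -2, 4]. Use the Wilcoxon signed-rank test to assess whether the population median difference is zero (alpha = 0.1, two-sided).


Step 1: Drop any zero differences (none here) and take |d_i|.
|d| = [2, 1, 3, 2, 7, 2, 5, 5, 4, 2, 4]
Step 2: Midrank |d_i| (ties get averaged ranks).
ranks: |2|->3.5, |1|->1, |3|->6, |2|->3.5, |7|->11, |2|->3.5, |5|->9.5, |5|->9.5, |4|->7.5, |2|->3.5, |4|->7.5
Step 3: Attach original signs; sum ranks with positive sign and with negative sign.
W+ = 3.5 + 1 + 3.5 + 11 + 3.5 + 7.5 = 30
W- = 6 + 9.5 + 9.5 + 7.5 + 3.5 = 36
(Check: W+ + W- = 66 should equal n(n+1)/2 = 66.)
Step 4: Test statistic W = min(W+, W-) = 30.
Step 5: Ties in |d|, so use the tie-corrected normal approximation.
        E[W] = n(n+1)/4 = 11*12/4 = 33.
        Tie groups: |d|=2 (t=4), |d|=4 (t=2), |d|=5 (t=2); sum(t^3 - t) = 72.
        Var[W] = n(n+1)(2n+1)/24 - sum(t^3-t)/48 = 3036/24 - 72/48 = 125.
        z = (W - E[W]) / sqrt(Var[W]) = (30 - 33) / 11.1803 = -0.2683.
        Two-sided p = 2*Phi(z) = 0.788447.
Step 6: alpha = 0.1. fail to reject H0.

W+ = 30, W- = 36, W = min = 30, p = 0.788447, fail to reject H0.


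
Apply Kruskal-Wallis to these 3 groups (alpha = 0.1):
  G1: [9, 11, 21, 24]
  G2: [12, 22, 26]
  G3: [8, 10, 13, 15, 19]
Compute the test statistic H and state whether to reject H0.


Step 1: Combine all N = 12 observations and assign midranks.
sorted (value, group, rank): (8,G3,1), (9,G1,2), (10,G3,3), (11,G1,4), (12,G2,5), (13,G3,6), (15,G3,7), (19,G3,8), (21,G1,9), (22,G2,10), (24,G1,11), (26,G2,12)
Step 2: Sum ranks within each group.
R_1 = 26 (n_1 = 4)
R_2 = 27 (n_2 = 3)
R_3 = 25 (n_3 = 5)
Step 3: H = 12/(N(N+1)) * sum(R_i^2/n_i) - 3(N+1)
     = 12/(12*13) * (26^2/4 + 27^2/3 + 25^2/5) - 3*13
     = 0.076923 * 537 - 39
     = 2.307692.
Step 4: No ties, so H is used without correction.
Step 5: Under H0, H ~ chi^2(2); p-value = 0.315421.
Step 6: alpha = 0.1. fail to reject H0.

H = 2.3077, df = 2, p = 0.315421, fail to reject H0.


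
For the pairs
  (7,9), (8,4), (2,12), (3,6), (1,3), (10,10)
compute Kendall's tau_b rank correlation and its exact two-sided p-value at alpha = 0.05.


Step 1: Enumerate the 15 unordered pairs (i,j) with i<j and classify each by sign(x_j-x_i) * sign(y_j-y_i).
  (1,2):dx=+1,dy=-5->D; (1,3):dx=-5,dy=+3->D; (1,4):dx=-4,dy=-3->C; (1,5):dx=-6,dy=-6->C
  (1,6):dx=+3,dy=+1->C; (2,3):dx=-6,dy=+8->D; (2,4):dx=-5,dy=+2->D; (2,5):dx=-7,dy=-1->C
  (2,6):dx=+2,dy=+6->C; (3,4):dx=+1,dy=-6->D; (3,5):dx=-1,dy=-9->C; (3,6):dx=+8,dy=-2->D
  (4,5):dx=-2,dy=-3->C; (4,6):dx=+7,dy=+4->C; (5,6):dx=+9,dy=+7->C
Step 2: C = 9, D = 6, total pairs = 15.
Step 3: tau = (C - D)/(n(n-1)/2) = (9 - 6)/15 = 0.200000.
Step 4: Exact two-sided p-value (enumerate n! = 720 permutations of y under H0): p = 0.719444.
Step 5: alpha = 0.05. fail to reject H0.

tau_b = 0.2000 (C=9, D=6), p = 0.719444, fail to reject H0.


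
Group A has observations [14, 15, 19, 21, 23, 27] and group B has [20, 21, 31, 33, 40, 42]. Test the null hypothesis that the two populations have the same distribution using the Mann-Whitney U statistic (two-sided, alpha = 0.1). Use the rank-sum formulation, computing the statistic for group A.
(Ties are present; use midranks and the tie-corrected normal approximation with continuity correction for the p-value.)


Step 1: Combine and sort all 12 observations; assign midranks.
sorted (value, group): (14,X), (15,X), (19,X), (20,Y), (21,X), (21,Y), (23,X), (27,X), (31,Y), (33,Y), (40,Y), (42,Y)
ranks: 14->1, 15->2, 19->3, 20->4, 21->5.5, 21->5.5, 23->7, 27->8, 31->9, 33->10, 40->11, 42->12
Step 2: Rank sum for X: R1 = 1 + 2 + 3 + 5.5 + 7 + 8 = 26.5.
Step 3: U_X = R1 - n1(n1+1)/2 = 26.5 - 6*7/2 = 26.5 - 21 = 5.5.
       U_Y = n1*n2 - U_X = 36 - 5.5 = 30.5.
Step 4: Ties are present, so use the tie-corrected normal approximation (with continuity correction) for the p-value.
Step 5: p-value = 0.054241; compare to alpha = 0.1. reject H0.

U_X = 5.5, p = 0.054241, reject H0 at alpha = 0.1.


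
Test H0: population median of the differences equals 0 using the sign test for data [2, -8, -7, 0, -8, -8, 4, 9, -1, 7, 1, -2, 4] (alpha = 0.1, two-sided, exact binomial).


Step 1: Discard zero differences. Original n = 13; n_eff = number of nonzero differences = 12.
Nonzero differences (with sign): +2, -8, -7, -8, -8, +4, +9, -1, +7, +1, -2, +4
Step 2: Count signs: positive = 6, negative = 6.
Step 3: Under H0: P(positive) = 0.5, so the number of positives S ~ Bin(12, 0.5).
Step 4: Two-sided exact p-value = sum of Bin(12,0.5) probabilities at or below the observed probability = 1.000000.
Step 5: alpha = 0.1. fail to reject H0.

n_eff = 12, pos = 6, neg = 6, p = 1.000000, fail to reject H0.


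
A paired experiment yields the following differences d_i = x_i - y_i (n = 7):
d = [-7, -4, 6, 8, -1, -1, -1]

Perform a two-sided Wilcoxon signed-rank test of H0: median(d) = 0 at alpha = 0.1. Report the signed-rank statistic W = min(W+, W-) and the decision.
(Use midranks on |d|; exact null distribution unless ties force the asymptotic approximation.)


Step 1: Drop any zero differences (none here) and take |d_i|.
|d| = [7, 4, 6, 8, 1, 1, 1]
Step 2: Midrank |d_i| (ties get averaged ranks).
ranks: |7|->6, |4|->4, |6|->5, |8|->7, |1|->2, |1|->2, |1|->2
Step 3: Attach original signs; sum ranks with positive sign and with negative sign.
W+ = 5 + 7 = 12
W- = 6 + 4 + 2 + 2 + 2 = 16
(Check: W+ + W- = 28 should equal n(n+1)/2 = 28.)
Step 4: Test statistic W = min(W+, W-) = 12.
Step 5: Ties in |d|, so use the tie-corrected normal approximation.
        E[W] = n(n+1)/4 = 7*8/4 = 14.
        Tie groups: |d|=1 (t=3); sum(t^3 - t) = 24.
        Var[W] = n(n+1)(2n+1)/24 - sum(t^3-t)/48 = 840/24 - 24/48 = 34.5.
        z = (W - E[W]) / sqrt(Var[W]) = (12 - 14) / 5.8737 = -0.3405.
        Two-sided p = 2*Phi(z) = 0.733478.
Step 6: alpha = 0.1. fail to reject H0.

W+ = 12, W- = 16, W = min = 12, p = 0.733478, fail to reject H0.


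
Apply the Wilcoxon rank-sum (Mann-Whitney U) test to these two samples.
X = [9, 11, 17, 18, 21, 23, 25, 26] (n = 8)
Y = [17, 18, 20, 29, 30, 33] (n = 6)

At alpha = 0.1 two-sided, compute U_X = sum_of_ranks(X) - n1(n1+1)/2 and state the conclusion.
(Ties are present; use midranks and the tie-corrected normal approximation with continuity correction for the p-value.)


Step 1: Combine and sort all 14 observations; assign midranks.
sorted (value, group): (9,X), (11,X), (17,X), (17,Y), (18,X), (18,Y), (20,Y), (21,X), (23,X), (25,X), (26,X), (29,Y), (30,Y), (33,Y)
ranks: 9->1, 11->2, 17->3.5, 17->3.5, 18->5.5, 18->5.5, 20->7, 21->8, 23->9, 25->10, 26->11, 29->12, 30->13, 33->14
Step 2: Rank sum for X: R1 = 1 + 2 + 3.5 + 5.5 + 8 + 9 + 10 + 11 = 50.
Step 3: U_X = R1 - n1(n1+1)/2 = 50 - 8*9/2 = 50 - 36 = 14.
       U_Y = n1*n2 - U_X = 48 - 14 = 34.
Step 4: Ties are present, so use the tie-corrected normal approximation (with continuity correction) for the p-value.
Step 5: p-value = 0.219016; compare to alpha = 0.1. fail to reject H0.

U_X = 14, p = 0.219016, fail to reject H0 at alpha = 0.1.


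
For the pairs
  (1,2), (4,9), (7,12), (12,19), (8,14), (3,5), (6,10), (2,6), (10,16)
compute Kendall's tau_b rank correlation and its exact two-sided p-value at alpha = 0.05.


Step 1: Enumerate the 36 unordered pairs (i,j) with i<j and classify each by sign(x_j-x_i) * sign(y_j-y_i).
  (1,2):dx=+3,dy=+7->C; (1,3):dx=+6,dy=+10->C; (1,4):dx=+11,dy=+17->C; (1,5):dx=+7,dy=+12->C
  (1,6):dx=+2,dy=+3->C; (1,7):dx=+5,dy=+8->C; (1,8):dx=+1,dy=+4->C; (1,9):dx=+9,dy=+14->C
  (2,3):dx=+3,dy=+3->C; (2,4):dx=+8,dy=+10->C; (2,5):dx=+4,dy=+5->C; (2,6):dx=-1,dy=-4->C
  (2,7):dx=+2,dy=+1->C; (2,8):dx=-2,dy=-3->C; (2,9):dx=+6,dy=+7->C; (3,4):dx=+5,dy=+7->C
  (3,5):dx=+1,dy=+2->C; (3,6):dx=-4,dy=-7->C; (3,7):dx=-1,dy=-2->C; (3,8):dx=-5,dy=-6->C
  (3,9):dx=+3,dy=+4->C; (4,5):dx=-4,dy=-5->C; (4,6):dx=-9,dy=-14->C; (4,7):dx=-6,dy=-9->C
  (4,8):dx=-10,dy=-13->C; (4,9):dx=-2,dy=-3->C; (5,6):dx=-5,dy=-9->C; (5,7):dx=-2,dy=-4->C
  (5,8):dx=-6,dy=-8->C; (5,9):dx=+2,dy=+2->C; (6,7):dx=+3,dy=+5->C; (6,8):dx=-1,dy=+1->D
  (6,9):dx=+7,dy=+11->C; (7,8):dx=-4,dy=-4->C; (7,9):dx=+4,dy=+6->C; (8,9):dx=+8,dy=+10->C
Step 2: C = 35, D = 1, total pairs = 36.
Step 3: tau = (C - D)/(n(n-1)/2) = (35 - 1)/36 = 0.944444.
Step 4: Exact two-sided p-value (enumerate n! = 362880 permutations of y under H0): p = 0.000050.
Step 5: alpha = 0.05. reject H0.

tau_b = 0.9444 (C=35, D=1), p = 0.000050, reject H0.


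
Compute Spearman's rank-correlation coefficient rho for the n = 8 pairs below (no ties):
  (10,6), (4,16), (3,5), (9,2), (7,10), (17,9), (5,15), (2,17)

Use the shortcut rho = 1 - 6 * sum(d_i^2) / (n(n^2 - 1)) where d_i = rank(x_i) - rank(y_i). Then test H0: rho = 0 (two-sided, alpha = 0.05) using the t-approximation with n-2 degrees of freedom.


Step 1: Rank x and y separately (midranks; no ties here).
rank(x): 10->7, 4->3, 3->2, 9->6, 7->5, 17->8, 5->4, 2->1
rank(y): 6->3, 16->7, 5->2, 2->1, 10->5, 9->4, 15->6, 17->8
Step 2: d_i = R_x(i) - R_y(i); compute d_i^2.
  (7-3)^2=16, (3-7)^2=16, (2-2)^2=0, (6-1)^2=25, (5-5)^2=0, (8-4)^2=16, (4-6)^2=4, (1-8)^2=49
sum(d^2) = 126.
Step 3: rho = 1 - 6*126 / (8*(8^2 - 1)) = 1 - 756/504 = -0.500000.
Step 4: Under H0, t = rho * sqrt((n-2)/(1-rho^2)) = -1.4142 ~ t(6).
Step 5: Two-sided p-value from the t-distribution with 6 df = 0.207031.
Step 6: alpha = 0.05. fail to reject H0.

rho = -0.5000, p = 0.207031, fail to reject H0 at alpha = 0.05.


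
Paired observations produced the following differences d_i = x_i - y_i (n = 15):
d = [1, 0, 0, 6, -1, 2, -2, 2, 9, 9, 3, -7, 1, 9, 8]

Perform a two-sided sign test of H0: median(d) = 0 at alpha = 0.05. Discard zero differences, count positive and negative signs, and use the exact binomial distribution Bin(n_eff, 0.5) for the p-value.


Step 1: Discard zero differences. Original n = 15; n_eff = number of nonzero differences = 13.
Nonzero differences (with sign): +1, +6, -1, +2, -2, +2, +9, +9, +3, -7, +1, +9, +8
Step 2: Count signs: positive = 10, negative = 3.
Step 3: Under H0: P(positive) = 0.5, so the number of positives S ~ Bin(13, 0.5).
Step 4: Two-sided exact p-value = sum of Bin(13,0.5) probabilities at or below the observed probability = 0.092285.
Step 5: alpha = 0.05. fail to reject H0.

n_eff = 13, pos = 10, neg = 3, p = 0.092285, fail to reject H0.


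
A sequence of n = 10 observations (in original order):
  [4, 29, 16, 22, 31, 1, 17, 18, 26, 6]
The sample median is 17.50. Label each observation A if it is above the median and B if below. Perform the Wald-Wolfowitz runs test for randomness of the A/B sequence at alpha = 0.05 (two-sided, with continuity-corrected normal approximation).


Step 1: Compute median = 17.50; label A = above, B = below.
Labels in order: BABAABBAAB  (n_A = 5, n_B = 5)
Step 2: Count runs R = 7.
Step 3: Under H0 (random ordering), E[R] = 2*n_A*n_B/(n_A+n_B) + 1 = 2*5*5/10 + 1 = 6.0000.
        Var[R] = 2*n_A*n_B*(2*n_A*n_B - n_A - n_B) / ((n_A+n_B)^2 * (n_A+n_B-1)) = 2000/900 = 2.2222.
        SD[R] = 1.4907.
Step 4: Continuity-corrected z = (R - 0.5 - E[R]) / SD[R] = (7 - 0.5 - 6.0000) / 1.4907 = 0.3354.
Step 5: Two-sided p-value via normal approximation = 2*(1 - Phi(|z|)) = 0.737316.
Step 6: alpha = 0.05. fail to reject H0.

R = 7, z = 0.3354, p = 0.737316, fail to reject H0.
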